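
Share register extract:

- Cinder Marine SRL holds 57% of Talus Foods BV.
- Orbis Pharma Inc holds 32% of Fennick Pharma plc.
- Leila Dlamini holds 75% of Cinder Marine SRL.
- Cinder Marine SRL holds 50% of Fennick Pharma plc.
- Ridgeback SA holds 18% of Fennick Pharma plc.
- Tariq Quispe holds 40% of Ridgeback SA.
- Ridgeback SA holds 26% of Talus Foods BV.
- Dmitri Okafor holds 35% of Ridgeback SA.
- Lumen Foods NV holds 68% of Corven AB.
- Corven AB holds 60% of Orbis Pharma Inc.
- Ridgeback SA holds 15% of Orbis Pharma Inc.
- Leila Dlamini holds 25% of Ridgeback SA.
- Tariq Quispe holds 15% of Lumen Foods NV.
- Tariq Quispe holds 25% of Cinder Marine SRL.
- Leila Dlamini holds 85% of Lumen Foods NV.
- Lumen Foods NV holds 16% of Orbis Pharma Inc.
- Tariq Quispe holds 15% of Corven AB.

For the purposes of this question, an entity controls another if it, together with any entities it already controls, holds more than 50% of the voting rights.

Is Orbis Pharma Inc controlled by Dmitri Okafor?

Dmitri's largest direct stake is 35% in Ridgeback, which does not meet the threshold, so Dmitri controls no company.
Neither Dmitri nor any entity Dmitri controls holds any voting interest in Orbis.
So Dmitri does not control Orbis.

No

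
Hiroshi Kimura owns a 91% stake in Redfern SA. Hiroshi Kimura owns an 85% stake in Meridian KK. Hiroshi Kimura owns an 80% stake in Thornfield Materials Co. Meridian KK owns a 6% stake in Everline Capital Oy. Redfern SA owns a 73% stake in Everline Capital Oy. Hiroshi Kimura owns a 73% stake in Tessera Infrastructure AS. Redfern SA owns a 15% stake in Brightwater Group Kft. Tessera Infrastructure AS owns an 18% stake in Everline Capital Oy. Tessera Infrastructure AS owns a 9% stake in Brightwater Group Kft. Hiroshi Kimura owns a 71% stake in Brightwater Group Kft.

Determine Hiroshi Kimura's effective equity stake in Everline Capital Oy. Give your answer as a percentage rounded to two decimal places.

84.67%

Hiroshi reaches Everline along 3 paths.
Via Meridian: 85% × 6% = 5.1%.
Via Tessera: 73% × 18% = 13.14%.
Via Redfern: 91% × 73% = 66.43%.
Total: 5.1% + 13.14% + 66.43% = 84.67%.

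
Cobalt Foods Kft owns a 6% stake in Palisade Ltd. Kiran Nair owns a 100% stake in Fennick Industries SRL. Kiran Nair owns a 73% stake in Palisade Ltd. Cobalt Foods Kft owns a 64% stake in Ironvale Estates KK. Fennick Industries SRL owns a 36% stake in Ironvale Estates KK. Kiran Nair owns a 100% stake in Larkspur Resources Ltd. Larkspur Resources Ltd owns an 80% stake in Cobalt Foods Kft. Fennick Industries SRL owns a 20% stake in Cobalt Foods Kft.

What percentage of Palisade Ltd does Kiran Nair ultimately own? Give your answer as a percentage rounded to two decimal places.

79.00%

Kiran reaches Palisade along 3 paths.
Direct stake: 73% = 73%.
Via Larkspur → Cobalt: 100% × 80% × 6% = 4.8%.
Via Fennick → Cobalt: 100% × 20% × 6% = 1.2%.
Total: 73% + 4.8% + 1.2% = 79%.
Rounded: 79.00%.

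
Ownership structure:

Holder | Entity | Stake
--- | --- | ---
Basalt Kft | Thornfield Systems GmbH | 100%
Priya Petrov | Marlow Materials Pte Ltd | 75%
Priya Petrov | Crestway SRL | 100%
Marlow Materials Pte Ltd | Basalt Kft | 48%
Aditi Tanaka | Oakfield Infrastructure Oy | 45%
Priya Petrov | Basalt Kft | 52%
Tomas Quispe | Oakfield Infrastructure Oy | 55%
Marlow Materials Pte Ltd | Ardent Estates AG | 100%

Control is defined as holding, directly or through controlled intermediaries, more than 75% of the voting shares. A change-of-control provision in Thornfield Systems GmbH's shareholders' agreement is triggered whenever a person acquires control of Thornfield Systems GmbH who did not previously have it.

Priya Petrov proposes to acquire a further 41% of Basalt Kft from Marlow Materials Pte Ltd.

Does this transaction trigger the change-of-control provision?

Yes

The purchase adds only to Priya's holdings (Marlow's stake shrinks), so Priya is the only person who could newly come to control Thornfield.
Priya holds 100% of Crestway, so Priya controls Crestway.
Neither Priya nor any entity Priya controls holds any voting interest in Thornfield.
So before the transaction, Priya does not control Thornfield.
After the purchase, Priya's direct stake in Basalt rises to 52% + 41% = 93%, and Marlow's stake falls to 7%.
Priya holds 93% of Basalt, so Priya controls Basalt.
Basalt holds 100% of Thornfield, so Priya controls Thornfield.
Priya did not control Thornfield before and does after, so the clause is triggered.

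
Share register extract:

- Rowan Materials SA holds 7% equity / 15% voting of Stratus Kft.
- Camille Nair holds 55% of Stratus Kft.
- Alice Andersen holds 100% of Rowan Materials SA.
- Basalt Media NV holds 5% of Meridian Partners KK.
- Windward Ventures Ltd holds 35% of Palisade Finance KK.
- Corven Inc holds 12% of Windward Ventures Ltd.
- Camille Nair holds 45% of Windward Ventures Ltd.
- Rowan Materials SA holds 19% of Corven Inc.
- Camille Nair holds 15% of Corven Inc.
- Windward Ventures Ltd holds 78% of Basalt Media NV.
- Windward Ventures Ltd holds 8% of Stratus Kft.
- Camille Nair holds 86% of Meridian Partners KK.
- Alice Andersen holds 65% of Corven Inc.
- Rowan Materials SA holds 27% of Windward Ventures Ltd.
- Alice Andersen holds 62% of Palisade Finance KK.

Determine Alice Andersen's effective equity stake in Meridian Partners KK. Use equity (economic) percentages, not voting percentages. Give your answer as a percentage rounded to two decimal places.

Alice reaches Meridian along 3 paths.
Via Rowan → Windward → Basalt: 100% × 27% × 78% × 5% = 1.053%.
Via Rowan → Corven → Windward → Basalt: 100% × 19% × 12% × 78% × 5% = 0.08892%.
Via Corven → Windward → Basalt: 65% × 12% × 78% × 5% = 0.3042%.
Total: 1.053% + 0.08892% + 0.3042% = 1.44612%.
Rounded: 1.45%.

1.45%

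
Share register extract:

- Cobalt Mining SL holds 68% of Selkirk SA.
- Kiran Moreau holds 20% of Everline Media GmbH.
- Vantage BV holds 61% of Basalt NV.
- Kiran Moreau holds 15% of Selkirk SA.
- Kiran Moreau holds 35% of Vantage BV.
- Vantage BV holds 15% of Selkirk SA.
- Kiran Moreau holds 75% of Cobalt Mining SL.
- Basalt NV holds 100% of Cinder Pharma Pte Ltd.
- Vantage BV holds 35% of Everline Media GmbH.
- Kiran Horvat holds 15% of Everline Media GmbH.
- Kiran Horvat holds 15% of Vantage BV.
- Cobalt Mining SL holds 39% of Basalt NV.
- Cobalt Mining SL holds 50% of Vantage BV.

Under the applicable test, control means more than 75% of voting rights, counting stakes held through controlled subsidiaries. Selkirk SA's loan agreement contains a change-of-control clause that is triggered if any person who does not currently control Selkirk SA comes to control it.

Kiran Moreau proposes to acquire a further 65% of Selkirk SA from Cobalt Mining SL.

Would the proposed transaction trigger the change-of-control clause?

Yes

The purchase adds only to Kiran Moreau's holdings (Cobalt's stake shrinks), so Kiran Moreau is the only person who could newly come to control Selkirk.
Kiran Moreau's largest direct stake is 75% in Cobalt, which does not meet the threshold, so Kiran Moreau controls no company.
In Selkirk, Kiran Moreau's side holds only 15%, not > 75%.
So before the transaction, Kiran Moreau does not control Selkirk.
After the purchase, Kiran Moreau's direct stake in Selkirk rises to 15% + 65% = 80%, and Cobalt's stake falls to 3%.
Kiran Moreau holds 80% of Selkirk, so Kiran Moreau controls Selkirk.
Kiran Moreau did not control Selkirk before and does after, so the clause is triggered.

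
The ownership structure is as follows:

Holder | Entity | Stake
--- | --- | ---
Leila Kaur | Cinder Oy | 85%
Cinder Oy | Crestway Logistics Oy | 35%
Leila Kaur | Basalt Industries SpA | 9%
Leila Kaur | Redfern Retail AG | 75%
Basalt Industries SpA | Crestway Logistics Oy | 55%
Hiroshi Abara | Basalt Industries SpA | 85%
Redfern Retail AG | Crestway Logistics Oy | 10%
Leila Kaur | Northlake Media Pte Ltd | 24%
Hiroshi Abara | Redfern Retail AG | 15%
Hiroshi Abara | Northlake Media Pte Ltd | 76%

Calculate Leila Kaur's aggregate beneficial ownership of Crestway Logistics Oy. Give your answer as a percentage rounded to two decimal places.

42.20%

Leila reaches Crestway along 3 paths.
Via Basalt: 9% × 55% = 4.95%.
Via Cinder: 85% × 35% = 29.75%.
Via Redfern: 75% × 10% = 7.5%.
Total: 4.95% + 29.75% + 7.5% = 42.2%.
Rounded: 42.20%.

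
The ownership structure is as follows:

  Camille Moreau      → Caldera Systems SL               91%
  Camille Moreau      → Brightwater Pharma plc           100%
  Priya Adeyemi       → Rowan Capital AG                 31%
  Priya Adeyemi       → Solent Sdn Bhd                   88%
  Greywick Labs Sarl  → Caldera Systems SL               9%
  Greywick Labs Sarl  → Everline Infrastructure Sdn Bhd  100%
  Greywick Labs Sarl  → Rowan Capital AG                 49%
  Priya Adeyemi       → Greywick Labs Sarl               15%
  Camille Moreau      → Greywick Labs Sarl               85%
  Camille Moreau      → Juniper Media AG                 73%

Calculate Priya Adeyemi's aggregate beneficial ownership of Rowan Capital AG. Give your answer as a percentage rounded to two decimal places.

Priya reaches Rowan along 2 paths.
Via Greywick: 15% × 49% = 7.35%.
Direct stake: 31% = 31%.
Total: 7.35% + 31% = 38.35%.

38.35%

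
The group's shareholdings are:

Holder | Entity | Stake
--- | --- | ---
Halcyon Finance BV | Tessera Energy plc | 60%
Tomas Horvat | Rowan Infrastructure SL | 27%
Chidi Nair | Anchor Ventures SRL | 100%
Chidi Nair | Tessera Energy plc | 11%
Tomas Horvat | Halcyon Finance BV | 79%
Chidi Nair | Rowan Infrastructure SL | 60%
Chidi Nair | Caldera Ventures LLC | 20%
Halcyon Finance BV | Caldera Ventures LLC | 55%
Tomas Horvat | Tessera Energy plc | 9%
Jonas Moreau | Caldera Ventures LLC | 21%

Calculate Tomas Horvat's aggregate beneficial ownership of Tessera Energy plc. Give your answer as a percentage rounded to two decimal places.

Tomas reaches Tessera along 2 paths.
Via Halcyon: 79% × 60% = 47.4%.
Direct stake: 9% = 9%.
Total: 47.4% + 9% = 56.4%.
Rounded: 56.40%.

56.40%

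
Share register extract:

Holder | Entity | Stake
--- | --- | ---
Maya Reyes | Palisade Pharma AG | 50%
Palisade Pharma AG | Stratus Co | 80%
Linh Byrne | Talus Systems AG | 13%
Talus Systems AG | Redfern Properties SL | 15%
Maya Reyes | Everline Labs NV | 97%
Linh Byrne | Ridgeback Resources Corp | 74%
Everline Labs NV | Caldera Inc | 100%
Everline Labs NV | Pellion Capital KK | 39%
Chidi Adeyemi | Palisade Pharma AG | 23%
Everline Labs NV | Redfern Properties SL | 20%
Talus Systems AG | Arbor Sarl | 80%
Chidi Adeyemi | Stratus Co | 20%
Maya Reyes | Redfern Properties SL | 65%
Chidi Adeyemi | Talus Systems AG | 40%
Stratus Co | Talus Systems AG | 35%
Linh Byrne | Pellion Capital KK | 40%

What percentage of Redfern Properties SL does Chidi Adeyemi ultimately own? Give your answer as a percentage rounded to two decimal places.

8.02%

Chidi reaches Redfern along 3 paths.
Via Stratus → Talus: 20% × 35% × 15% = 1.05%.
Via Palisade → Stratus → Talus: 23% × 80% × 35% × 15% = 0.966%.
Via Talus: 40% × 15% = 6%.
Total: 1.05% + 0.966% + 6% = 8.016%.
Rounded: 8.02%.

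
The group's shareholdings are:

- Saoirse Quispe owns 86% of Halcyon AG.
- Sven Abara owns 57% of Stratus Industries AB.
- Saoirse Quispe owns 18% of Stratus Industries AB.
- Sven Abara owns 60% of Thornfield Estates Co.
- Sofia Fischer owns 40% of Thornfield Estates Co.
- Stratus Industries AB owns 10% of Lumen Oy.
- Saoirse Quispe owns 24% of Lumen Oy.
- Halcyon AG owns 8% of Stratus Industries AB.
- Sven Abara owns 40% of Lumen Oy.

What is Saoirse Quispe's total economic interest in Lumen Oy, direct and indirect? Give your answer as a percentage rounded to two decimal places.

Saoirse reaches Lumen along 3 paths.
Direct stake: 24% = 24%.
Via Halcyon → Stratus: 86% × 8% × 10% = 0.688%.
Via Stratus: 18% × 10% = 1.8%.
Total: 24% + 0.688% + 1.8% = 26.488%.
Rounded: 26.49%.

26.49%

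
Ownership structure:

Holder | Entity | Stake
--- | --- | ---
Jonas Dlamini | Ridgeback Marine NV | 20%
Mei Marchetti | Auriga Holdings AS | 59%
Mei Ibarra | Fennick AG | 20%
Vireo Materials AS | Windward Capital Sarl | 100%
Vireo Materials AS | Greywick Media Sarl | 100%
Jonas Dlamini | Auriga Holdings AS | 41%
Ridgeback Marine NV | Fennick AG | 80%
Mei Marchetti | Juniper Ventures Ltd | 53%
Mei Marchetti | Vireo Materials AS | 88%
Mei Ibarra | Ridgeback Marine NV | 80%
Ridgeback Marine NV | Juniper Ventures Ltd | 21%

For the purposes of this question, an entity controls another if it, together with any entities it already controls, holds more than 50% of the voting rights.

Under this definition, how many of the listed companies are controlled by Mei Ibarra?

Mei Ibarra holds 80% of Ridgeback, so Mei Ibarra controls Ridgeback.
Mei Ibarra and Ridgeback together hold 20% + 80% = 100% of Fennick, so Mei Ibarra controls Fennick.
No other company's threshold is met.
Mei Ibarra controls 2 companies.

2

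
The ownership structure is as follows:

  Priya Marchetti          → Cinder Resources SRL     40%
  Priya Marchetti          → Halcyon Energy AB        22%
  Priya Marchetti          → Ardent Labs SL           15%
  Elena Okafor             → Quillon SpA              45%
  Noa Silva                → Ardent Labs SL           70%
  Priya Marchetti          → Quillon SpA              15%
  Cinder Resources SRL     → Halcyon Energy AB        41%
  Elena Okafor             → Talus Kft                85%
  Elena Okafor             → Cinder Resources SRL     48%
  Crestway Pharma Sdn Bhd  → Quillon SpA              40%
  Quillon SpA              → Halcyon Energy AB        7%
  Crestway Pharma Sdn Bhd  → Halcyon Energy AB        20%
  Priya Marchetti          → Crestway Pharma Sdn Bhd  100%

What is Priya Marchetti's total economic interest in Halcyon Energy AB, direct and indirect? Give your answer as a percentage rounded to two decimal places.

62.25%

Priya reaches Halcyon along 5 paths.
Direct stake: 22% = 22%.
Via Crestway: 100% × 20% = 20%.
Via Cinder: 40% × 41% = 16.4%.
Via Quillon: 15% × 7% = 1.05%.
Via Crestway → Quillon: 100% × 40% × 7% = 2.8%.
Total: 22% + 20% + 16.4% + 1.05% + 2.8% = 62.25%.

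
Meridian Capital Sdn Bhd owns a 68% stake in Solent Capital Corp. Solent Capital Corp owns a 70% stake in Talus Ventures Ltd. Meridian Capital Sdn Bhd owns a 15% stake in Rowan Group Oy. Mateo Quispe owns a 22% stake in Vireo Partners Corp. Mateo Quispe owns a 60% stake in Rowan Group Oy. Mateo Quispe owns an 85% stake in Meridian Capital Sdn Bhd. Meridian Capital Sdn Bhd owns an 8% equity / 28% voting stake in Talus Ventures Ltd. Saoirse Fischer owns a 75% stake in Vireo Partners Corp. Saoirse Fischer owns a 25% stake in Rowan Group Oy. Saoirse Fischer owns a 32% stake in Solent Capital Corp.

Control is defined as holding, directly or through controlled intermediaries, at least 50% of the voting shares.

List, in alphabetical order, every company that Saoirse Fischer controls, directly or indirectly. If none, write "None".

Vireo Partners Corp

Saoirse holds 75% of Vireo, so Saoirse controls Vireo.
No other company's threshold is met.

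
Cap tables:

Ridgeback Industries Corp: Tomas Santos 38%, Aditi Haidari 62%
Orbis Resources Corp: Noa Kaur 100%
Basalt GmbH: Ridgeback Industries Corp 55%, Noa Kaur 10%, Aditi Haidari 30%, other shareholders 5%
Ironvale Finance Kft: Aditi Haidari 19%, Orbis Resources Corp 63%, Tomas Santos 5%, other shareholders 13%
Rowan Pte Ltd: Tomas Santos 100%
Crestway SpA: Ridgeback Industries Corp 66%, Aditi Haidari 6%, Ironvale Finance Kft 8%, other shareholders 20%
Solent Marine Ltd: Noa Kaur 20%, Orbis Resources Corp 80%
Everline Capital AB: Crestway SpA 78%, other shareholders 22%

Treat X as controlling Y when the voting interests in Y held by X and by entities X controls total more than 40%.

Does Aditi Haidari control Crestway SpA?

Aditi holds 62% of Ridgeback, so Aditi controls Ridgeback.
Ridgeback and Aditi together hold 66% + 6% = 72% of Crestway, so Aditi controls Crestway.

Yes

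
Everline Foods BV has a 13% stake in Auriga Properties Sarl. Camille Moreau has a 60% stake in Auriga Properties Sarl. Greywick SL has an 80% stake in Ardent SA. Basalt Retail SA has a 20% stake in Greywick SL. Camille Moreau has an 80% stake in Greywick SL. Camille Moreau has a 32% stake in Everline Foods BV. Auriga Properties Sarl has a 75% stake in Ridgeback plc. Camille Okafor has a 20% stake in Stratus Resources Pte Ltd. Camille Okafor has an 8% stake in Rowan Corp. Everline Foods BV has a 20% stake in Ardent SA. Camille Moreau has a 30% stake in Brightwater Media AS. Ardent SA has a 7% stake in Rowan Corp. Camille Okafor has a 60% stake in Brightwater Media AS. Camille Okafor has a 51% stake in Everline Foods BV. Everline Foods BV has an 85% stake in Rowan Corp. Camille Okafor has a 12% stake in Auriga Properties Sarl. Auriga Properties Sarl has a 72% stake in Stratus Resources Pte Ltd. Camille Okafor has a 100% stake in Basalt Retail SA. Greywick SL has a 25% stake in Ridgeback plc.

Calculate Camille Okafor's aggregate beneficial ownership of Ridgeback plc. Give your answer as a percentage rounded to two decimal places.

18.97%

Camille Okafor reaches Ridgeback along 3 paths.
Via Auriga: 12% × 75% = 9%.
Via Everline → Auriga: 51% × 13% × 75% = 4.9725%.
Via Basalt → Greywick: 100% × 20% × 25% = 5%.
Total: 9% + 4.9725% + 5% = 18.9725%.
Rounded: 18.97%.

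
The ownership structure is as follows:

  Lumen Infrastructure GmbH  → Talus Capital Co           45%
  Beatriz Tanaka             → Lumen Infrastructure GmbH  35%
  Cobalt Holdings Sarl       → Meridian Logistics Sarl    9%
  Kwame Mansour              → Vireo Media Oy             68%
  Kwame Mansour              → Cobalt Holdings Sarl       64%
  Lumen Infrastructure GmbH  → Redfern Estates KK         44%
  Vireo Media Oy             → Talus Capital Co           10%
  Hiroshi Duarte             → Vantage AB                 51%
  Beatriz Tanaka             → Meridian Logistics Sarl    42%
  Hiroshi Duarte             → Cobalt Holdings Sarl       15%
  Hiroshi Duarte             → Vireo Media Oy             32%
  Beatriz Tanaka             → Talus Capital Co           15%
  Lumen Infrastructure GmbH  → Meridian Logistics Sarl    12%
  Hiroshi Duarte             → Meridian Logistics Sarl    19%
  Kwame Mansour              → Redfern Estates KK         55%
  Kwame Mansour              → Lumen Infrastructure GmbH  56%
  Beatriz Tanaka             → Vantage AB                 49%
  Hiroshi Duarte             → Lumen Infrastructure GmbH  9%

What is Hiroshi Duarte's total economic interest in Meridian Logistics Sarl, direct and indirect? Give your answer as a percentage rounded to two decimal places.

Hiroshi reaches Meridian along 3 paths.
Direct stake: 19% = 19%.
Via Cobalt: 15% × 9% = 1.35%.
Via Lumen: 9% × 12% = 1.08%.
Total: 19% + 1.35% + 1.08% = 21.43%.

21.43%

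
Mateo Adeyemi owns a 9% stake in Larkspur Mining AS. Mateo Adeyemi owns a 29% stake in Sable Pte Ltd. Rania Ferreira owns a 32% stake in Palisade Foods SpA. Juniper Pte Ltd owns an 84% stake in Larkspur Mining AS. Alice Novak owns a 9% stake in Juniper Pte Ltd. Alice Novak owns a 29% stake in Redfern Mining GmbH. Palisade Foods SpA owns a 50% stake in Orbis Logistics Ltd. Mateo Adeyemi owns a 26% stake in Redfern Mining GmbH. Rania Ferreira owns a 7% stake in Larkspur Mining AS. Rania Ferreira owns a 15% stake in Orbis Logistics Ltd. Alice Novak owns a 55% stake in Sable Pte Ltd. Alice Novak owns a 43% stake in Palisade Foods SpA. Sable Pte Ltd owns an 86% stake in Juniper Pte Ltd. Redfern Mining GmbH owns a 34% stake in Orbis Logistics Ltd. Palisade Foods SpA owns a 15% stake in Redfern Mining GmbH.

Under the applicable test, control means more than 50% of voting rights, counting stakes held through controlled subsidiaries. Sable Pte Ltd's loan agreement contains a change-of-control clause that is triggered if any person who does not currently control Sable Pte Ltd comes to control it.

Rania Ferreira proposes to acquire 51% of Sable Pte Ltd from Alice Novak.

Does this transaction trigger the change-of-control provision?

Yes

The purchase adds only to Rania's holdings (Alice's stake shrinks), so Rania is the only person who could newly come to control Sable.
Rania's largest direct stake is 32% in Palisade, which does not meet the threshold, so Rania controls no company.
Neither Rania nor any entity Rania controls holds any voting interest in Sable.
So before the transaction, Rania does not control Sable.
After the purchase, Rania holds 51% of Sable directly, and Alice's stake falls to 4%.
Rania holds 51% of Sable, so Rania controls Sable.
Rania did not control Sable before and does after, so the clause is triggered.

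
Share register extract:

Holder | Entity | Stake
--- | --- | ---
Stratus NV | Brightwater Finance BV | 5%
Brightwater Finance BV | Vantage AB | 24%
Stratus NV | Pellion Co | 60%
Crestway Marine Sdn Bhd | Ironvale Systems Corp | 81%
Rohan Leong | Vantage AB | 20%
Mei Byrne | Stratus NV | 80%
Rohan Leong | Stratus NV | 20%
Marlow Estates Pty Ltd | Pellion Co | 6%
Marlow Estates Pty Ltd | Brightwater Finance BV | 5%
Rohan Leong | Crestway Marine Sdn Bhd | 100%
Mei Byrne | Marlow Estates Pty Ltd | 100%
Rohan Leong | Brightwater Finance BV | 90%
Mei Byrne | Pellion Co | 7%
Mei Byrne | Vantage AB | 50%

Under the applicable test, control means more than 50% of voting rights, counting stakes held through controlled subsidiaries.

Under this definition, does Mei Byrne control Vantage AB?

No

Mei holds 80% of Stratus, so Mei controls Stratus.
Mei holds 100% of Marlow, so Mei controls Marlow.
Stratus and Mei and Marlow together hold 60% + 7% + 6% = 73% of Pellion, so Mei controls Pellion.
In Vantage, Mei's side holds only 50%, not > 50%.
So Mei does not control Vantage.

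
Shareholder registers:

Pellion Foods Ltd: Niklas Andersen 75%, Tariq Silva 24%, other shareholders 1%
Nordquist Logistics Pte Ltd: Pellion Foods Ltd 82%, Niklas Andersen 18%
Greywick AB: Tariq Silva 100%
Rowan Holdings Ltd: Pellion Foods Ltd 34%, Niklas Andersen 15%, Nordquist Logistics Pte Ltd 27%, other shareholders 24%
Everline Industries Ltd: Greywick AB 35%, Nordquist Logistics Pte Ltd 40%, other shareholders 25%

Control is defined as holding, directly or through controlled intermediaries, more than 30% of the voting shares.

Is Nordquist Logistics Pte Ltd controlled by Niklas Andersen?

Yes

Niklas holds 75% of Pellion, so Niklas controls Pellion.
Pellion and Niklas together hold 82% + 18% = 100% of Nordquist, so Niklas controls Nordquist.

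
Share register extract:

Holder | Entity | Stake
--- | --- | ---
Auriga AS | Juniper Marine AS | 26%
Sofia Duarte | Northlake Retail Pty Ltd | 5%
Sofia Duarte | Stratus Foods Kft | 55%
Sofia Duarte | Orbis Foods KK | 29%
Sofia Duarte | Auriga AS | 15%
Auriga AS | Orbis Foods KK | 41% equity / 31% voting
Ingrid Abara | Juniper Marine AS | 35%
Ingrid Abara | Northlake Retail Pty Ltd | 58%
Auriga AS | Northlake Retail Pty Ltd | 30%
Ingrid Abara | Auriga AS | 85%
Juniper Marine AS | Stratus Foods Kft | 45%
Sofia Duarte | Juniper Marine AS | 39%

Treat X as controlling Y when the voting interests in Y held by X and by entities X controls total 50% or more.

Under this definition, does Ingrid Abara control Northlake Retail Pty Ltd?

Yes

Ingrid holds 85% of Auriga, so Ingrid controls Auriga.
Auriga and Ingrid together hold 30% + 58% = 88% of Northlake, so Ingrid controls Northlake.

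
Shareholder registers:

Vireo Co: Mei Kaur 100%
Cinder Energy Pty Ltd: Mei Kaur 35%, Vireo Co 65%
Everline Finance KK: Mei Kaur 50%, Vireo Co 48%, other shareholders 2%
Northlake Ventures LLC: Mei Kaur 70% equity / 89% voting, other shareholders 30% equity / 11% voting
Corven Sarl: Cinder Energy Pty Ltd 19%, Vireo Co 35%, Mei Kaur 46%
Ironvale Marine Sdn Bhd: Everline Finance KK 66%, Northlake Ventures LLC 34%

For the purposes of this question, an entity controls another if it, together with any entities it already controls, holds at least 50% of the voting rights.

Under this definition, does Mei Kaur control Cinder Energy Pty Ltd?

Yes

Mei holds 100% of Vireo, so Mei controls Vireo.
Mei and Vireo together hold 35% + 65% = 100% of Cinder, so Mei controls Cinder.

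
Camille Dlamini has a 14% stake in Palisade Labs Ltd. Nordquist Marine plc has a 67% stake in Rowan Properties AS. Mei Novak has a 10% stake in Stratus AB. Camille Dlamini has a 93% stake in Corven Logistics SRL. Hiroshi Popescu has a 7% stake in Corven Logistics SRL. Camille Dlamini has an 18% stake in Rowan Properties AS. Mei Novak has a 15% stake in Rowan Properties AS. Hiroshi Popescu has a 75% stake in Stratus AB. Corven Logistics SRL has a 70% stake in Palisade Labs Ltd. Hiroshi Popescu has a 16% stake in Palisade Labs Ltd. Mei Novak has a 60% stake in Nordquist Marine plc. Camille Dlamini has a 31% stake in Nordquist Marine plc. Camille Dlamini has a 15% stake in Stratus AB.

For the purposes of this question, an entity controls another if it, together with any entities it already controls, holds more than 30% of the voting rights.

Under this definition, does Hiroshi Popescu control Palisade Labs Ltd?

No

Hiroshi holds 75% of Stratus, so Hiroshi controls Stratus.
In Palisade, Hiroshi's side holds only 16%, not > 30%.
So Hiroshi does not control Palisade.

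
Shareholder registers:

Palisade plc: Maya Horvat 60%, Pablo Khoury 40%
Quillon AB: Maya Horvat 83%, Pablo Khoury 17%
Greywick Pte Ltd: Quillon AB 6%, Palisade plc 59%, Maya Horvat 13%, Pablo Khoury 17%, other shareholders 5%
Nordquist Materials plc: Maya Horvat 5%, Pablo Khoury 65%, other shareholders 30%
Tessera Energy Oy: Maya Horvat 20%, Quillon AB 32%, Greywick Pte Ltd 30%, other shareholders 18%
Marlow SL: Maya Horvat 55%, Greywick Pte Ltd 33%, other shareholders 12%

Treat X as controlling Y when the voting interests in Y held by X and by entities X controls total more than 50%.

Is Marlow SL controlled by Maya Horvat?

Yes

Maya holds 60% of Palisade, so Maya controls Palisade.
Maya holds 83% of Quillon, so Maya controls Quillon.
Quillon and Palisade and Maya together hold 6% + 59% + 13% = 78% of Greywick, so Maya controls Greywick.
Maya and Greywick together hold 55% + 33% = 88% of Marlow, so Maya controls Marlow.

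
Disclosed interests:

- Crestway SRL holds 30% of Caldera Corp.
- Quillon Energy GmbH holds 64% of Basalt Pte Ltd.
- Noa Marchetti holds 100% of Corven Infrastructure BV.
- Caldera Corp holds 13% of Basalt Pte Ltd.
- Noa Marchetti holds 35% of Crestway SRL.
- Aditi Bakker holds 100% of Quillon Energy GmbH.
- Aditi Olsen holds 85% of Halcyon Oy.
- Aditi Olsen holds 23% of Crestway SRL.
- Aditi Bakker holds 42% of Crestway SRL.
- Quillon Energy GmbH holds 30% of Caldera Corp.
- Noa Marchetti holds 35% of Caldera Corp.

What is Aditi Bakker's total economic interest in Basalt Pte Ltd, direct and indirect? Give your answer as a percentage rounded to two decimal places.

Aditi Bakker reaches Basalt along 3 paths.
Via Quillon: 100% × 64% = 64%.
Via Crestway → Caldera: 42% × 30% × 13% = 1.638%.
Via Quillon → Caldera: 100% × 30% × 13% = 3.9%.
Total: 64% + 1.638% + 3.9% = 69.538%.
Rounded: 69.54%.

69.54%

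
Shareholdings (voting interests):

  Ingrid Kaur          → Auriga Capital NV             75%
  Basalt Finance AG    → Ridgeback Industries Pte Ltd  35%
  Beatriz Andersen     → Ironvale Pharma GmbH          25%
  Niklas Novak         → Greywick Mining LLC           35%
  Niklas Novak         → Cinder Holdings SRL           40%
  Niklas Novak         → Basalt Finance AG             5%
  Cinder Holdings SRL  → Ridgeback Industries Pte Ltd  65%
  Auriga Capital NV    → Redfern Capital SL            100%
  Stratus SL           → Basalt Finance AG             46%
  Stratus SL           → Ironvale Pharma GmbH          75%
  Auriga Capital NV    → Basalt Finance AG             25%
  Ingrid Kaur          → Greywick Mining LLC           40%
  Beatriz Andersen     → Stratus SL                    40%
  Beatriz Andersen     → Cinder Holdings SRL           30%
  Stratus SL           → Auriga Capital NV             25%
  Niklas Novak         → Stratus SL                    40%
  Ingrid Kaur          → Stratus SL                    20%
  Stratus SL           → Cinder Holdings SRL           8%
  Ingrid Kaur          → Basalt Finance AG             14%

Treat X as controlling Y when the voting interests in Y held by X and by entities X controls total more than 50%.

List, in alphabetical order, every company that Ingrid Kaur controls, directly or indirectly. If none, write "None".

Auriga Capital NV, Redfern Capital SL

Ingrid holds 75% of Auriga, so Ingrid controls Auriga.
Auriga holds 100% of Redfern, so Ingrid controls Redfern.
No other company's threshold is met.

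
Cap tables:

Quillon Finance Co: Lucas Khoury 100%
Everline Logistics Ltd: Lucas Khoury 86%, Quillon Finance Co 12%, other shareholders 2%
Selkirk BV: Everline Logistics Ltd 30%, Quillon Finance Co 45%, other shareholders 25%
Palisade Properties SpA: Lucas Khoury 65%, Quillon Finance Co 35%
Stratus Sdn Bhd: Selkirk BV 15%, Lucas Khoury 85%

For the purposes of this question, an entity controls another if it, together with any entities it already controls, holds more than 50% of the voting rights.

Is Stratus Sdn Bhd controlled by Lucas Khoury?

Lucas holds 100% of Quillon, so Lucas controls Quillon.
Lucas and Quillon together hold 86% + 12% = 98% of Everline, so Lucas controls Everline.
Everline and Quillon together hold 30% + 45% = 75% of Selkirk, so Lucas controls Selkirk.
Selkirk and Lucas together hold 15% + 85% = 100% of Stratus, so Lucas controls Stratus.

Yes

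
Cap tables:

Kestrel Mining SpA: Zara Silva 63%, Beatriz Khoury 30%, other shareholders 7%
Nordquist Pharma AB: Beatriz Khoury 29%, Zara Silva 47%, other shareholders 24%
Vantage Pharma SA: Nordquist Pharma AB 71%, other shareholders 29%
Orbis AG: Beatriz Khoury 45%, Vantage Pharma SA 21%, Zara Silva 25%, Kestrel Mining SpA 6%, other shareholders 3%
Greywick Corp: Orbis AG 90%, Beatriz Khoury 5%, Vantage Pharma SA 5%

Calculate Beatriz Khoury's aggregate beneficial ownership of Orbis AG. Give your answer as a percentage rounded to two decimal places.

Beatriz reaches Orbis along 3 paths.
Direct stake: 45% = 45%.
Via Nordquist → Vantage: 29% × 71% × 21% = 4.3239%.
Via Kestrel: 30% × 6% = 1.8%.
Total: 45% + 4.3239% + 1.8% = 51.1239%.
Rounded: 51.12%.

51.12%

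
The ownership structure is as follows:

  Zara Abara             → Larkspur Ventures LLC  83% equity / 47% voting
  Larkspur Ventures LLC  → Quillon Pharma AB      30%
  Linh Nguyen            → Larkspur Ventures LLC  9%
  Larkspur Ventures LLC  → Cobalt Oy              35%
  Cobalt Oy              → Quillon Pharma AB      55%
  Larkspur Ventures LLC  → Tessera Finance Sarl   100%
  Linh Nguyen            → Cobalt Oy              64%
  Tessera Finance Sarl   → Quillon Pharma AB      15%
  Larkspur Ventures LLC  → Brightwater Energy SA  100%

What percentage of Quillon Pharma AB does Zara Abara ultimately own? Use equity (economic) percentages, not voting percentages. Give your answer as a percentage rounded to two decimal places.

53.33%

Zara reaches Quillon along 3 paths.
Via Larkspur: 83% × 30% = 24.9%.
Via Larkspur → Tessera: 83% × 100% × 15% = 12.45%.
Via Larkspur → Cobalt: 83% × 35% × 55% = 15.9775%.
Total: 24.9% + 12.45% + 15.9775% = 53.3275%.
Rounded: 53.33%.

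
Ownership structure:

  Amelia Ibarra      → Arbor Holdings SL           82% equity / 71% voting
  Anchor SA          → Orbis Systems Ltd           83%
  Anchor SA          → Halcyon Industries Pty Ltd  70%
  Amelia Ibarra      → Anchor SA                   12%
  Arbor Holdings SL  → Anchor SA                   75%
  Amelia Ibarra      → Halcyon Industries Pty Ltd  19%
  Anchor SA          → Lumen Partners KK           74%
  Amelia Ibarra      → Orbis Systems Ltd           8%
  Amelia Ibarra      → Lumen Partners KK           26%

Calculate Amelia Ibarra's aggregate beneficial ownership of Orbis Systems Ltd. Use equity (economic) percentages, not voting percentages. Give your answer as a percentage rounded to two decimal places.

Amelia reaches Orbis along 3 paths.
Via Anchor: 12% × 83% = 9.96%.
Via Arbor → Anchor: 82% × 75% × 83% = 51.045%.
Direct stake: 8% = 8%.
Total: 9.96% + 51.045% + 8% = 69.005%.
Rounded: 69.01%.

69.01%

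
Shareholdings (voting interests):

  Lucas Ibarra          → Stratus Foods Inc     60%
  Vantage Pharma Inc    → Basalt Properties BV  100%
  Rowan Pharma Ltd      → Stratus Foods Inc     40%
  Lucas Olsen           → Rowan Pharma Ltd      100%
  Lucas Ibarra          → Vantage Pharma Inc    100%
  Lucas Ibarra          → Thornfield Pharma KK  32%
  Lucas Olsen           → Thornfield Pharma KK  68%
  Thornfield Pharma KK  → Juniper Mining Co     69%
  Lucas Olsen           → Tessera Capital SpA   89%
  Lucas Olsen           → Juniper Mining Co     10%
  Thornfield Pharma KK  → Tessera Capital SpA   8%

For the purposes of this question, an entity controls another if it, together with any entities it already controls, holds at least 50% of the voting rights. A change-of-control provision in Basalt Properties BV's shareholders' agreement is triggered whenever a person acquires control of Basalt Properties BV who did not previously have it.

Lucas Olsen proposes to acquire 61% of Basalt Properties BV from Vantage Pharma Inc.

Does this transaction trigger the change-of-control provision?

Yes

The purchase adds only to Lucas Olsen's holdings (Vantage's stake shrinks), so Lucas Olsen is the only person who could newly come to control Basalt.
Lucas Olsen holds 68% of Thornfield, so Lucas Olsen controls Thornfield.
Lucas Olsen holds 100% of Rowan, so Lucas Olsen controls Rowan.
Thornfield and Lucas Olsen together hold 69% + 10% = 79% of Juniper, so Lucas Olsen controls Juniper.
Lucas Olsen and Thornfield together hold 89% + 8% = 97% of Tessera, so Lucas Olsen controls Tessera.
Neither Lucas Olsen nor any entity Lucas Olsen controls holds any voting interest in Basalt.
So before the transaction, Lucas Olsen does not control Basalt.
After the purchase, Lucas Olsen holds 61% of Basalt directly, and Vantage's stake falls to 39%.
Lucas Olsen holds 61% of Basalt, so Lucas Olsen controls Basalt.
Lucas Olsen did not control Basalt before and does after, so the clause is triggered.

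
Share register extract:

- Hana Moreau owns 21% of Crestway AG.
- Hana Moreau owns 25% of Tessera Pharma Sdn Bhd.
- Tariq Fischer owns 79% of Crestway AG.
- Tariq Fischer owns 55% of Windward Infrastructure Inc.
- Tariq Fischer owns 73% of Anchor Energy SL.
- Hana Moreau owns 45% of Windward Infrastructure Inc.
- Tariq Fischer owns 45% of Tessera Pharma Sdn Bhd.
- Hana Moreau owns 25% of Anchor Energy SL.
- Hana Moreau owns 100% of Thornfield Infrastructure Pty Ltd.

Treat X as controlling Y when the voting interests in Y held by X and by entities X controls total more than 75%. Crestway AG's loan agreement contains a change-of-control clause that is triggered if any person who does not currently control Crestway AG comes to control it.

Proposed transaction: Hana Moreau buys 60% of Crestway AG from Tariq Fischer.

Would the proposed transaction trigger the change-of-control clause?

Yes

The purchase adds only to Hana's holdings (Tariq's stake shrinks), so Hana is the only person who could newly come to control Crestway.
Hana holds 100% of Thornfield, so Hana controls Thornfield.
In Crestway, Hana's side holds only 21%, not > 75%.
So before the transaction, Hana does not control Crestway.
After the purchase, Hana's direct stake in Crestway rises to 21% + 60% = 81%, and Tariq's stake falls to 19%.
Hana holds 81% of Crestway, so Hana controls Crestway.
Hana did not control Crestway before and does after, so the clause is triggered.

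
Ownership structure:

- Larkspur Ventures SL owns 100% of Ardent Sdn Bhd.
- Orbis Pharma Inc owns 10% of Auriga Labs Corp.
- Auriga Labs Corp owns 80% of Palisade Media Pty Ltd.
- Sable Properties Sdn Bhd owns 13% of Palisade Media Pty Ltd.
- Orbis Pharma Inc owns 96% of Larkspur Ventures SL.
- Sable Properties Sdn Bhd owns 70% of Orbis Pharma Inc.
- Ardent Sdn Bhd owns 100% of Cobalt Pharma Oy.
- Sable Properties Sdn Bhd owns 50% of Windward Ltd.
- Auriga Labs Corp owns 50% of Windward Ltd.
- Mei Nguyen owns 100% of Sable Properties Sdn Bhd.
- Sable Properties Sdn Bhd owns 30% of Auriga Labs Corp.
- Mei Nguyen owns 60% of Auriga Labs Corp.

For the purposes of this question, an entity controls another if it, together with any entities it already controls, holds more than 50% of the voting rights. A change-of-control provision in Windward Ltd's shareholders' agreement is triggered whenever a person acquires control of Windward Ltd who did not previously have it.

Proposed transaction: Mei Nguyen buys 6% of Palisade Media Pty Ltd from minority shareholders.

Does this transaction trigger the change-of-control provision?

The purchase changes only Mei's holdings, so Mei is the only person who could newly come to control Windward.
Mei holds 100% of Sable, so Mei controls Sable.
Sable holds 70% of Orbis, so Mei controls Orbis.
Mei and Orbis and Sable together hold 60% + 10% + 30% = 100% of Auriga, so Mei controls Auriga.
Auriga and Sable together hold 50% + 50% = 100% of Windward, so Mei controls Windward.
So Mei already controls Windward before the transaction.
After the purchase, Mei holds 6% of Palisade directly.
Mei controlled Windward already, so this is not a new person acquiring control; every other person's position is unchanged or reduced.
No new person acquires control, so the clause is not triggered.

No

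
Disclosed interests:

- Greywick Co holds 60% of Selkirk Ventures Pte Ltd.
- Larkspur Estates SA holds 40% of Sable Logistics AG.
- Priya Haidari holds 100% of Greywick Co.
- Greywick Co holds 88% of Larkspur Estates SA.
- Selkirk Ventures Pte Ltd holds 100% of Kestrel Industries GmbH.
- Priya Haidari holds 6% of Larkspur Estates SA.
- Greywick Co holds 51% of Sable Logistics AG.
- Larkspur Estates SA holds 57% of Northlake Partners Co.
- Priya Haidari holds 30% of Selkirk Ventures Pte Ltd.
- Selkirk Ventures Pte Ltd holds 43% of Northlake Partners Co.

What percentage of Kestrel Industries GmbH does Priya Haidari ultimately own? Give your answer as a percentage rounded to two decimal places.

Priya reaches Kestrel along 2 paths.
Via Greywick → Selkirk: 100% × 60% × 100% = 60%.
Via Selkirk: 30% × 100% = 30%.
Total: 60% + 30% = 90%.
Rounded: 90.00%.

90.00%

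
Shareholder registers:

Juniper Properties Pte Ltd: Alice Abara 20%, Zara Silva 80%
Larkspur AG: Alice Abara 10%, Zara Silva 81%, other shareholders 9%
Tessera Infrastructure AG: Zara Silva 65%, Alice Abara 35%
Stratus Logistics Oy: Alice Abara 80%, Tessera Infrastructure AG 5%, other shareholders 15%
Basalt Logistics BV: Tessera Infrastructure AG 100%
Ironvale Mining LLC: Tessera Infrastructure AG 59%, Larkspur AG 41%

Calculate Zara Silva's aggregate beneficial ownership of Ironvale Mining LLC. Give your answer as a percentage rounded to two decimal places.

71.56%

Zara reaches Ironvale along 2 paths.
Via Tessera: 65% × 59% = 38.35%.
Via Larkspur: 81% × 41% = 33.21%.
Total: 38.35% + 33.21% = 71.56%.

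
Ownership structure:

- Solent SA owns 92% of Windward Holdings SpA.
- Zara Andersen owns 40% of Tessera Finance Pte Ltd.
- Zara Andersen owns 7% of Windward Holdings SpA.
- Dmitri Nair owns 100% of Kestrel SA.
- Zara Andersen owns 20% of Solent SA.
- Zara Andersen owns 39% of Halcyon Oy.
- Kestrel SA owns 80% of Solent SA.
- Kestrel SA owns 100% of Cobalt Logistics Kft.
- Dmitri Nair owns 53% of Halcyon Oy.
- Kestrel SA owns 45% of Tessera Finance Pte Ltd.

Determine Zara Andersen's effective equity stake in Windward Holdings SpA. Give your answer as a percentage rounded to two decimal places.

Zara reaches Windward along 2 paths.
Via Solent: 20% × 92% = 18.4%.
Direct stake: 7% = 7%.
Total: 18.4% + 7% = 25.4%.
Rounded: 25.40%.

25.40%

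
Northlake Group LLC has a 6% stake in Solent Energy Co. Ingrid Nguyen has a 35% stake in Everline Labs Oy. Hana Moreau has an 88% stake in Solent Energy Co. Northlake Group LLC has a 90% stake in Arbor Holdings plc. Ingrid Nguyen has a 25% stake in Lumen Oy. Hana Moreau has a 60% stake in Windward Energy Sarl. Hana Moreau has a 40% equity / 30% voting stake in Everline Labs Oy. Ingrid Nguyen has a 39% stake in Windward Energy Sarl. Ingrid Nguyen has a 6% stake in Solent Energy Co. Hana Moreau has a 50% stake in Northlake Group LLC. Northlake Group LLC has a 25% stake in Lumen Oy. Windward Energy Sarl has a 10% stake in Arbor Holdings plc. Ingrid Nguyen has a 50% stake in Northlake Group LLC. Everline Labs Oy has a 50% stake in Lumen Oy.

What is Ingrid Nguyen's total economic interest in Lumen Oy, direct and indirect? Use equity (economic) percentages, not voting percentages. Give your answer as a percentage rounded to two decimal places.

Ingrid reaches Lumen along 3 paths.
Direct stake: 25% = 25%.
Via Everline: 35% × 50% = 17.5%.
Via Northlake: 50% × 25% = 12.5%.
Total: 25% + 17.5% + 12.5% = 55%.
Rounded: 55.00%.

55.00%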